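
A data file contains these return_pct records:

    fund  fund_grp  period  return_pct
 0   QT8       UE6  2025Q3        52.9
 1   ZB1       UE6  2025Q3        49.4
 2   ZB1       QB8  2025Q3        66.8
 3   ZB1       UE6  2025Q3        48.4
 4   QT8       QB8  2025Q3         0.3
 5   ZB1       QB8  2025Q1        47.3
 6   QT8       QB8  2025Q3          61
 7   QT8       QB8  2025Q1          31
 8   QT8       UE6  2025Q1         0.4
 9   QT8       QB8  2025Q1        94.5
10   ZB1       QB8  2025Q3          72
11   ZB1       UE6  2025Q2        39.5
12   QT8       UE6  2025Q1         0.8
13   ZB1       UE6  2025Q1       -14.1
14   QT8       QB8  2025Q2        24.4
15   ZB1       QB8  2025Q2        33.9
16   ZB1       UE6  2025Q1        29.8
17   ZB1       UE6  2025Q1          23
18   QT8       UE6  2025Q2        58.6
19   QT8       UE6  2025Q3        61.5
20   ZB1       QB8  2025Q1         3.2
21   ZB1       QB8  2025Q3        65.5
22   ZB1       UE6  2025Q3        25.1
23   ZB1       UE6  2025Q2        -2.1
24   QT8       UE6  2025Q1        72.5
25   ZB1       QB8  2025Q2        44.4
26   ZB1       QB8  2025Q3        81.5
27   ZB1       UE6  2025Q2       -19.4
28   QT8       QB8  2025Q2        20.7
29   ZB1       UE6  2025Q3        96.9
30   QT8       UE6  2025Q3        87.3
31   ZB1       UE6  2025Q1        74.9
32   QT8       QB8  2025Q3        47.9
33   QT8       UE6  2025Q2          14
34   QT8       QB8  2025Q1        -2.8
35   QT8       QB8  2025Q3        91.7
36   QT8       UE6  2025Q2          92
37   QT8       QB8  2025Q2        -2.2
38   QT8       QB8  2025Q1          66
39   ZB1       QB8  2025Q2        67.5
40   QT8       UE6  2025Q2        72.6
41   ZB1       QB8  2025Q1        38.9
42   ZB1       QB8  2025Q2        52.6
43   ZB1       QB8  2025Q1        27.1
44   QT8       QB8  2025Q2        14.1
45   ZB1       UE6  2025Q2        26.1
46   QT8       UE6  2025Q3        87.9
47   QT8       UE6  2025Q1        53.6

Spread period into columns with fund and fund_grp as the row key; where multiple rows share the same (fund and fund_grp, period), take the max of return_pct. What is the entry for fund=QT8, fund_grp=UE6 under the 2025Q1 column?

72.5

Rows with fund=QT8, fund_grp=UE6 and period=2025Q1: return_pct values are 0.4, 0.8, 72.5, 53.6.
max(0.4, 0.8, 72.5, 53.6) = 72.5.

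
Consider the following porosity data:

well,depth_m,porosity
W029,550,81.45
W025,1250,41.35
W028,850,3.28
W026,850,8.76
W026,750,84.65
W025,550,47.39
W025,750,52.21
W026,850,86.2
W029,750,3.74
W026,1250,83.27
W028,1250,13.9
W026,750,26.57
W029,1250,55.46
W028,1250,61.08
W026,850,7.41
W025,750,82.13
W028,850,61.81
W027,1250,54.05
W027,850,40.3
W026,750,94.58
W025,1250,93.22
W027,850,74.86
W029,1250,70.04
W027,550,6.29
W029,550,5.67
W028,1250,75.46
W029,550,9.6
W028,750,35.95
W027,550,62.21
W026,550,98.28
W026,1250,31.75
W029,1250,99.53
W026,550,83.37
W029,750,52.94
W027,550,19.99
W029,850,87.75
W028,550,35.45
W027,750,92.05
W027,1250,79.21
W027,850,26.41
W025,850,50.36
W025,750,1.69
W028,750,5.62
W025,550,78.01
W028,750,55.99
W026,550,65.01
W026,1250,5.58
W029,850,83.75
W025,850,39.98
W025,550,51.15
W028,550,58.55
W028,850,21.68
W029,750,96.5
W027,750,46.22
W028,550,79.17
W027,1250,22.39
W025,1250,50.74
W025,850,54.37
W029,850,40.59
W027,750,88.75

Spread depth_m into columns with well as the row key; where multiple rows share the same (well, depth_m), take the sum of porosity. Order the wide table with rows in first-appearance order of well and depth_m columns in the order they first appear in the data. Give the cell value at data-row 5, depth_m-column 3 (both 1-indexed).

With rows in first-appearance order of well, row 5 is well=W027. depth_m columns in first-appearance order: 550, 1250, 850, 750; column 3 is 850.
Long rows with well=W027, depth_m=850: 40.3 + 74.86 + 26.41 = 141.57.

141.57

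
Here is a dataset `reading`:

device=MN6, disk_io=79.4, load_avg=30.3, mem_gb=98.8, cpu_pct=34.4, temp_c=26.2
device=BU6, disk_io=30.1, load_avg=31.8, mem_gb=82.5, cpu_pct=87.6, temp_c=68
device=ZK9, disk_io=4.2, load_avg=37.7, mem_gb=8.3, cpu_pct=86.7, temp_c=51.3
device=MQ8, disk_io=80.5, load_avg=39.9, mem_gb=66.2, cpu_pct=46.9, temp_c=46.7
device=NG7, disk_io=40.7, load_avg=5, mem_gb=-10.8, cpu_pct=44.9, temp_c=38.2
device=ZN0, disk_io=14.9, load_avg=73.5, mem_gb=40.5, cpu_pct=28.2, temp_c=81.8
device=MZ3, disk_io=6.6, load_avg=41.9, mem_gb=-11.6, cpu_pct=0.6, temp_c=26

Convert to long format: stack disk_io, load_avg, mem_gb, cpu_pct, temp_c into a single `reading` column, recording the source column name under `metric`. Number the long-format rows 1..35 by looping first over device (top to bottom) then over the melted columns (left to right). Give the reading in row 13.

8.3

35 rows total (7 × 5). Row 13: index ⌊(13-1)/5⌋ = 2 into device → ZK9; (13-1) mod 5 = 2 into the melted columns → mem_gb.
So row 13 is (ZK9, mem_gb, 8.3); reading = 8.3.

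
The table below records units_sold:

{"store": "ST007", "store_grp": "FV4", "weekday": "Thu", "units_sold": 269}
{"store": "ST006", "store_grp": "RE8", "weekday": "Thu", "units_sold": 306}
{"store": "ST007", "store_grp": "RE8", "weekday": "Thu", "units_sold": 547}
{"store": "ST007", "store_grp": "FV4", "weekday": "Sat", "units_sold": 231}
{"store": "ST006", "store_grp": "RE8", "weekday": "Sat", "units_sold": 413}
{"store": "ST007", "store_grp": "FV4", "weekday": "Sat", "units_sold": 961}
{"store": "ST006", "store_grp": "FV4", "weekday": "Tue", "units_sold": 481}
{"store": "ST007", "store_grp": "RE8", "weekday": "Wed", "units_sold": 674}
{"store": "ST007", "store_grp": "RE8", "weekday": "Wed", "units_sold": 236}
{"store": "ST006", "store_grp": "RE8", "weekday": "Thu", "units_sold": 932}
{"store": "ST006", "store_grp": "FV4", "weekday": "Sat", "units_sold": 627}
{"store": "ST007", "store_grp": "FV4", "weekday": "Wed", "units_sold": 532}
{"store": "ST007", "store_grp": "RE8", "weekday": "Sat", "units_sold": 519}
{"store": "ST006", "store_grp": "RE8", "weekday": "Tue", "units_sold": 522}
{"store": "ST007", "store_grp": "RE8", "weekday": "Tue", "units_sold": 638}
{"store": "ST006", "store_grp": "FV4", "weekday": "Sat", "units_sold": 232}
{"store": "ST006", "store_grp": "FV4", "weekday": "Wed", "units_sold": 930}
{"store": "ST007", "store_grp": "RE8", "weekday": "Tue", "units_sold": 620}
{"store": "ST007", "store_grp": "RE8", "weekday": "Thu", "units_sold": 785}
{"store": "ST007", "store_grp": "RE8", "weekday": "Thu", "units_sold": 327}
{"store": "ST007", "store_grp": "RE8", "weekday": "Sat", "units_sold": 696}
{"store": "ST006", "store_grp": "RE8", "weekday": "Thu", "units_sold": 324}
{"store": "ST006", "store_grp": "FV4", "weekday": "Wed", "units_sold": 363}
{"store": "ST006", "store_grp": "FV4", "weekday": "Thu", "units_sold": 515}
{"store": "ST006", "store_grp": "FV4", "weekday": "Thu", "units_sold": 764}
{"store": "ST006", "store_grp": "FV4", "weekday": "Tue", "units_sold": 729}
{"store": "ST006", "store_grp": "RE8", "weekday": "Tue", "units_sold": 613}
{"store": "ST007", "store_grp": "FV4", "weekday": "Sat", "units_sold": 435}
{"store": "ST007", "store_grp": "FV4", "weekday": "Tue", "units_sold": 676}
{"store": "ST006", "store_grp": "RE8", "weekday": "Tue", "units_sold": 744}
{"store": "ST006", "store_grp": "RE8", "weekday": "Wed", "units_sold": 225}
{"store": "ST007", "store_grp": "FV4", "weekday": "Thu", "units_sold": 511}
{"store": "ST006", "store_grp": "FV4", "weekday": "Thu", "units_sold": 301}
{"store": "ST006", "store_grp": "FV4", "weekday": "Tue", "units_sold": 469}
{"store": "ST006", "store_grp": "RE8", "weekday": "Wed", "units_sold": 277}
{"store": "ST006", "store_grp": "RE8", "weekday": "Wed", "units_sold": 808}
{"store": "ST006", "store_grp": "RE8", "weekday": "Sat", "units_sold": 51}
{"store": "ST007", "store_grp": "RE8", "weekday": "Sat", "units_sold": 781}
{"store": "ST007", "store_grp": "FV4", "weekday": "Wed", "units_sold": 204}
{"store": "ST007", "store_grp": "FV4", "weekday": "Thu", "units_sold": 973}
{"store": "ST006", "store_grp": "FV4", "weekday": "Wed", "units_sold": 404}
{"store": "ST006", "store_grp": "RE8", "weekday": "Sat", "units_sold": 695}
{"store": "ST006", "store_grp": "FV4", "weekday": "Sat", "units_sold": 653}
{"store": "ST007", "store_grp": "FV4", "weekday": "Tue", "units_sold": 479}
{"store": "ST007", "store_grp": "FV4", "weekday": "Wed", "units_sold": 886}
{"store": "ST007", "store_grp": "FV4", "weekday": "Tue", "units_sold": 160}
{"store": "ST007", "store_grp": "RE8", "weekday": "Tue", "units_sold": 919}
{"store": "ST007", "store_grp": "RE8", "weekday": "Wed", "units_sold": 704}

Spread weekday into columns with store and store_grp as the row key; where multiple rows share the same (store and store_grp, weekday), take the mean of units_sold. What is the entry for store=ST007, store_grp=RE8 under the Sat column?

665.33

Rows with store=ST007, store_grp=RE8 and weekday=Sat: units_sold values are 519, 696, 781.
(519 + 696 + 781) / 3 = 665.33.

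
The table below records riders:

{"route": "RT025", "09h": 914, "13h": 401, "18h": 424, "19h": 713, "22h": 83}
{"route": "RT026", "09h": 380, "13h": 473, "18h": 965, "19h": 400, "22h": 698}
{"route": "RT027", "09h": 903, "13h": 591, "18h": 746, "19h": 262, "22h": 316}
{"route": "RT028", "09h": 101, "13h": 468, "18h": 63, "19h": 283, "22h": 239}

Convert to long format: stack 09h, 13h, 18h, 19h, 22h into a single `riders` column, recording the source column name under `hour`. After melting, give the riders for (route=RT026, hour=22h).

698

Unpivoting turns each (route, wide-column) pair into one long row.
The wide cell at row RT026, column 22h holds 698, so the long row (RT026, 22h) has riders=698.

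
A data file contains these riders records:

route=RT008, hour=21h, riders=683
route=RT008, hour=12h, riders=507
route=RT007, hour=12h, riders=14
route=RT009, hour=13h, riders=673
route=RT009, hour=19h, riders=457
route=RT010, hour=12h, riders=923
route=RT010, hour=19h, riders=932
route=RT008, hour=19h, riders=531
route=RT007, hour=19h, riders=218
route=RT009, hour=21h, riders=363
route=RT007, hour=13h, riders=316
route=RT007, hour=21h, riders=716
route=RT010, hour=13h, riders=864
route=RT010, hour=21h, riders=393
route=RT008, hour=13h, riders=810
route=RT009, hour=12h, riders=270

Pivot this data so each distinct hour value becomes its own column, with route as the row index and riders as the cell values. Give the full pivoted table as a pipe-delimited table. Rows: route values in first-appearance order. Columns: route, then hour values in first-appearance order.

| route | 21h | 12h | 13h | 19h |
| RT008 | 683 | 507 | 810 | 531 |
| RT007 | 716 | 14 | 316 | 218 |
| RT009 | 363 | 270 | 673 | 457 |
| RT010 | 393 | 923 | 864 | 932 |

Columns: route plus the 4 distinct hour values (21h, 12h, 13h, 19h).
For example, row RT008 column 21h takes riders=683 from the long row (RT008, 21h).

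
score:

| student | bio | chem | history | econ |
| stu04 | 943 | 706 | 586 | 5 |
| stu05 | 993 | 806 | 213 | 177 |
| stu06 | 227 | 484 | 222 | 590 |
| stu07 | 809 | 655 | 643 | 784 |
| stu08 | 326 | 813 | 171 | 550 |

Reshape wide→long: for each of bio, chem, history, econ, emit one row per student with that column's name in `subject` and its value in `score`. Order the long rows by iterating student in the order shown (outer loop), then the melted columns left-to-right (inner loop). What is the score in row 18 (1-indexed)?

20 rows total (5 × 4). Row 18: index ⌊(18-1)/4⌋ = 4 into student → stu08; (18-1) mod 4 = 1 into the melted columns → chem.
So row 18 is (stu08, chem, 813); score = 813.

813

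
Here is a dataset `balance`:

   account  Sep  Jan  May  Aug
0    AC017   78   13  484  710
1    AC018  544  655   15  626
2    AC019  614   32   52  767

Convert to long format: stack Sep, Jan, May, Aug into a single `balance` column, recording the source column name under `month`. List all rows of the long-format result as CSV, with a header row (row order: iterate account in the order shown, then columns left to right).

account,month,balance
AC017,Sep,78
AC017,Jan,13
AC017,May,484
AC017,Aug,710
AC018,Sep,544
AC018,Jan,655
AC018,May,15
AC018,Aug,626
AC019,Sep,614
AC019,Jan,32
AC019,May,52
AC019,Aug,767

Each (account, column) pair becomes one row: 3 × 4 = 12 rows.
For example, (AC017, Sep) → balance=78.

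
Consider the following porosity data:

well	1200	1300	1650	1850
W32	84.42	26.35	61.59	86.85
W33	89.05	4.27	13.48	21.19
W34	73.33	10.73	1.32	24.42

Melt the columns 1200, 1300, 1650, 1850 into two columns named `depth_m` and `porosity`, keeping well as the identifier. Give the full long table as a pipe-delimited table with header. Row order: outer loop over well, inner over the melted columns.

| well | depth_m | porosity |
| W32 | 1200 | 84.42 |
| W32 | 1300 | 26.35 |
| W32 | 1650 | 61.59 |
| W32 | 1850 | 86.85 |
| W33 | 1200 | 89.05 |
| W33 | 1300 | 4.27 |
| W33 | 1650 | 13.48 |
| W33 | 1850 | 21.19 |
| W34 | 1200 | 73.33 |
| W34 | 1300 | 10.73 |
| W34 | 1650 | 1.32 |
| W34 | 1850 | 24.42 |

Each (well, column) pair becomes one row: 3 × 4 = 12 rows.
For example, (W32, 1200) → porosity=84.42.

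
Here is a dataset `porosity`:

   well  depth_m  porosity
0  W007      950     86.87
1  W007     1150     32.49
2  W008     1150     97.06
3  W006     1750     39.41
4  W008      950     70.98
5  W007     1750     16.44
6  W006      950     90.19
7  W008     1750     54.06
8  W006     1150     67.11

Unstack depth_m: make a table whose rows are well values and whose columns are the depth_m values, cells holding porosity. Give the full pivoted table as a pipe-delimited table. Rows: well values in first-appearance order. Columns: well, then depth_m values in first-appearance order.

Columns: well plus the 3 distinct depth_m values (950, 1150, 1750).
For example, row W007 column 950 takes porosity=86.87 from the long row (W007, 950).

| well | 950 | 1150 | 1750 |
| W007 | 86.87 | 32.49 | 16.44 |
| W008 | 70.98 | 97.06 | 54.06 |
| W006 | 90.19 | 67.11 | 39.41 |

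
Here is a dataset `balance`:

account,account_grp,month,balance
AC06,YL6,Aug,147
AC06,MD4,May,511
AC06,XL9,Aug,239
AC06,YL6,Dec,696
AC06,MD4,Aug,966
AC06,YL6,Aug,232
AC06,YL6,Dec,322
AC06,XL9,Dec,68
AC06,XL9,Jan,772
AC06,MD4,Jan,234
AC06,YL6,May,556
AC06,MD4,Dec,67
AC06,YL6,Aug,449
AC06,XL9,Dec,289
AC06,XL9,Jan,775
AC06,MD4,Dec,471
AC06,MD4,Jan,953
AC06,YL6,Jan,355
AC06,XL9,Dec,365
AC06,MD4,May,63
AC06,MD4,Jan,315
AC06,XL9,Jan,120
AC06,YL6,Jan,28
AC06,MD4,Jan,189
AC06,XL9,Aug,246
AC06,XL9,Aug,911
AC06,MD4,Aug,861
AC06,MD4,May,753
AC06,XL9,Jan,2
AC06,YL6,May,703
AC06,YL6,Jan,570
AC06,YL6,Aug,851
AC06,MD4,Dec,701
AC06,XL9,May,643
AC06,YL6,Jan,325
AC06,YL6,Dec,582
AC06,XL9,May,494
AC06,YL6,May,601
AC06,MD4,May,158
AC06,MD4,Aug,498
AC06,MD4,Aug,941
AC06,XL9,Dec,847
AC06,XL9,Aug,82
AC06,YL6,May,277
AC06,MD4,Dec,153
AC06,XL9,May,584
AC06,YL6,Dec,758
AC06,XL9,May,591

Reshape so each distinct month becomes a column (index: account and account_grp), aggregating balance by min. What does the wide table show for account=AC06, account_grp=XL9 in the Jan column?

2

Rows with account=AC06, account_grp=XL9 and month=Jan: balance values are 772, 775, 120, 2.
min(772, 775, 120, 2) = 2.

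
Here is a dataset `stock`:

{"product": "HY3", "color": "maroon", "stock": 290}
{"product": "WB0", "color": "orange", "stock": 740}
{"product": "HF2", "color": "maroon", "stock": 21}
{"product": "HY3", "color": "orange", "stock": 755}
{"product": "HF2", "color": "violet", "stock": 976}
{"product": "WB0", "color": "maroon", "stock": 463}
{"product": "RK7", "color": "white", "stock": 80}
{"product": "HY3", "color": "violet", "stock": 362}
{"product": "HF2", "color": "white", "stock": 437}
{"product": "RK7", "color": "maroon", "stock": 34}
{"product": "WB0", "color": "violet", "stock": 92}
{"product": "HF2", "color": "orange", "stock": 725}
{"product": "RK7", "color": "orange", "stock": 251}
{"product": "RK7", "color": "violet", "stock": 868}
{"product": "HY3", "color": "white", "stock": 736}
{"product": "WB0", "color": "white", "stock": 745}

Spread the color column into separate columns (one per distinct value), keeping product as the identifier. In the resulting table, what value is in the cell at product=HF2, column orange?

725

Wide layout: rows indexed by product, columns are the 4 distinct color values (maroon, orange, violet, white).
Cell (product=HF2, color=orange) draws from the long row where product=HF2 and color=orange, which has stock=725.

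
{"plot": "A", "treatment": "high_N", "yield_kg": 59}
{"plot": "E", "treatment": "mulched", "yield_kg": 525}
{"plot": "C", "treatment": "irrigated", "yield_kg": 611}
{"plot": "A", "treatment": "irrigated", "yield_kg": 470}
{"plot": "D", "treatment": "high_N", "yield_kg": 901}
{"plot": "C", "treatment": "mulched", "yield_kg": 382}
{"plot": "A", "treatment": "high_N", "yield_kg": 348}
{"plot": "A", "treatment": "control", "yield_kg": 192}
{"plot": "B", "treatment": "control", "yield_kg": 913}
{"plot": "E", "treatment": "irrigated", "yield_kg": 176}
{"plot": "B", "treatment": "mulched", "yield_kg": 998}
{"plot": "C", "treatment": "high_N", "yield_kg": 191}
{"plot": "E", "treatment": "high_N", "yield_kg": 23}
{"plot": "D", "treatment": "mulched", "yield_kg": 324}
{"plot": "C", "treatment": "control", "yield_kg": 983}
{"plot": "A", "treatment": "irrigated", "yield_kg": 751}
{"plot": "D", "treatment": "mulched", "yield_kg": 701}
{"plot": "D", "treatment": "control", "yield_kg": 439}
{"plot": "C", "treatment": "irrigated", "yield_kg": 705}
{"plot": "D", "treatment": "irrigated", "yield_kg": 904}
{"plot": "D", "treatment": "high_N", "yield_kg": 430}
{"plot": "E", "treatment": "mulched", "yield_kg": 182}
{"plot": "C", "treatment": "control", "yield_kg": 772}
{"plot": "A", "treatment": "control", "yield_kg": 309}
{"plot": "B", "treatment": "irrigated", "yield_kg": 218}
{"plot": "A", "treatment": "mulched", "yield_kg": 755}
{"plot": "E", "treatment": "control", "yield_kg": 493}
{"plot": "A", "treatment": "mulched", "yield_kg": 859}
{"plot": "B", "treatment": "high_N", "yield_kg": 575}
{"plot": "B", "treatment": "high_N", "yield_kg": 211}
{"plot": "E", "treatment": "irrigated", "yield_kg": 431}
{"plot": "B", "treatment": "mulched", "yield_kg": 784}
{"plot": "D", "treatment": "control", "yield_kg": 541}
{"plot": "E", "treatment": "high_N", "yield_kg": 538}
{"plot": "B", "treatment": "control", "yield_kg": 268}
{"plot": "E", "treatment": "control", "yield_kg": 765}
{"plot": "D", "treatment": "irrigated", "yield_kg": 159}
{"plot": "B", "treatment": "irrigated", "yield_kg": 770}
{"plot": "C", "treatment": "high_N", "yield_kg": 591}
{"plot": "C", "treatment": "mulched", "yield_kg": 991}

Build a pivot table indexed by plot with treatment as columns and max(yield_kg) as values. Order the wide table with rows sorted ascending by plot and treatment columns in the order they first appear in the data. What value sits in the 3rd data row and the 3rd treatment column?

With rows sorted ascending by plot, row 3 is plot=C. treatment columns in first-appearance order: high_N, mulched, irrigated, control; column 3 is irrigated.
Long rows with plot=C, treatment=irrigated: max(611, 705) = 705.

705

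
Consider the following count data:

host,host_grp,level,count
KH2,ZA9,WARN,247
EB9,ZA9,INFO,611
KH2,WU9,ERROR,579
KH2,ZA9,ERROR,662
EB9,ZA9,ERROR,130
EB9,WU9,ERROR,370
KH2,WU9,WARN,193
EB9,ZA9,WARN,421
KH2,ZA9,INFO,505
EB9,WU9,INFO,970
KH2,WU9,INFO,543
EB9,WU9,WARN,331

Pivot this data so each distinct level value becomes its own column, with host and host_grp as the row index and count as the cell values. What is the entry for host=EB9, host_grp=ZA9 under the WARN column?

421

Wide layout: rows indexed by host and host_grp, columns are the 3 distinct level values (WARN, INFO, ERROR).
Cell (host=EB9, host_grp=ZA9, level=WARN) draws from the long row where host=EB9, host_grp=ZA9 and level=WARN, which has count=421.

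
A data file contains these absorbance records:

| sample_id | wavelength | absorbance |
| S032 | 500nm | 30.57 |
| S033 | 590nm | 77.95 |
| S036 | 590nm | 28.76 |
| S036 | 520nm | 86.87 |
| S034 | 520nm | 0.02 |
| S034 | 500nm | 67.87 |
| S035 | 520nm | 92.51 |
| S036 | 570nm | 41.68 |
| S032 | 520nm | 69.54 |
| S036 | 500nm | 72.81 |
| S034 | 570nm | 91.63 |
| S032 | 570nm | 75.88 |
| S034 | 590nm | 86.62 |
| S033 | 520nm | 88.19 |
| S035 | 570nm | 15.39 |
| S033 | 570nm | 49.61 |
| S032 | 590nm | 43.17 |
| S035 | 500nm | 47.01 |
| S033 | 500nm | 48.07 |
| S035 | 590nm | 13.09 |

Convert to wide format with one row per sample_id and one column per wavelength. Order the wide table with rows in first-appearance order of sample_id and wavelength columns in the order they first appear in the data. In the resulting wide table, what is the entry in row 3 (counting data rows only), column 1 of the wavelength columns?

72.81

With rows in first-appearance order of sample_id, row 3 is sample_id=S036. wavelength columns in first-appearance order: 500nm, 590nm, 520nm, 570nm; column 1 is 500nm.
Long rows with sample_id=S036, wavelength=500nm: absorbance = 72.81.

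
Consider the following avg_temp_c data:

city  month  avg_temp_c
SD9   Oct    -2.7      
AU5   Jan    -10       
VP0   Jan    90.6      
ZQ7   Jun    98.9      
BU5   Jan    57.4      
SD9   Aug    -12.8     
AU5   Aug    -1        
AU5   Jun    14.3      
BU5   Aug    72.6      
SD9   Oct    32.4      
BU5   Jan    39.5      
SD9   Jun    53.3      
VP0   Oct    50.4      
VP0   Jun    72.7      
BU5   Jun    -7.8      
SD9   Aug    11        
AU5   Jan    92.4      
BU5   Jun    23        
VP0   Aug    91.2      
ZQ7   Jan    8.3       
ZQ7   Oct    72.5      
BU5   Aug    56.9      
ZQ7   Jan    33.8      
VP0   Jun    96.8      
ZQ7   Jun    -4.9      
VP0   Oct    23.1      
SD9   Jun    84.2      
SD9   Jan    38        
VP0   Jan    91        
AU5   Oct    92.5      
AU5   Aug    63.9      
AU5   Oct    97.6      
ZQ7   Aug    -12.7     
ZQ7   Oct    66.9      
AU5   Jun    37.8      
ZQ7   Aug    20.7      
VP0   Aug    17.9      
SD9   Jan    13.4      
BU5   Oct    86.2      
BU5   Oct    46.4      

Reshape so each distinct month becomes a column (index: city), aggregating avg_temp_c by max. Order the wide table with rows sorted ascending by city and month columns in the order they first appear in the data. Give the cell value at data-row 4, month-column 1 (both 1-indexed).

With rows sorted ascending by city, row 4 is city=VP0. month columns in first-appearance order: Oct, Jan, Jun, Aug; column 1 is Oct.
Long rows with city=VP0, month=Oct: max(50.4, 23.1) = 50.4.

50.4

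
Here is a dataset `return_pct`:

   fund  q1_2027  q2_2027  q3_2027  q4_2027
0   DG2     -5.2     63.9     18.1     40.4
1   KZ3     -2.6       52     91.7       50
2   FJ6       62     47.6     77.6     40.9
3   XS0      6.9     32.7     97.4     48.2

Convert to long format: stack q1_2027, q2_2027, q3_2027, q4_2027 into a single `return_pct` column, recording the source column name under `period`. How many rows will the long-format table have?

4 fund values × 4 melted columns = 16 rows.

16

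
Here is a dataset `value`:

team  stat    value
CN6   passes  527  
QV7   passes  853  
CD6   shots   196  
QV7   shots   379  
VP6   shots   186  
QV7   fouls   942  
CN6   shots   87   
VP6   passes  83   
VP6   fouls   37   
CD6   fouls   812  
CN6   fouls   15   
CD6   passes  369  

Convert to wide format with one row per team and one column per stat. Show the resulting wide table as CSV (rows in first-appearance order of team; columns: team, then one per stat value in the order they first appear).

team,passes,shots,fouls
CN6,527,87,15
QV7,853,379,942
CD6,369,196,812
VP6,83,186,37

Columns: team plus the 3 distinct stat values (passes, shots, fouls).
For example, row CN6 column passes takes value=527 from the long row (CN6, passes).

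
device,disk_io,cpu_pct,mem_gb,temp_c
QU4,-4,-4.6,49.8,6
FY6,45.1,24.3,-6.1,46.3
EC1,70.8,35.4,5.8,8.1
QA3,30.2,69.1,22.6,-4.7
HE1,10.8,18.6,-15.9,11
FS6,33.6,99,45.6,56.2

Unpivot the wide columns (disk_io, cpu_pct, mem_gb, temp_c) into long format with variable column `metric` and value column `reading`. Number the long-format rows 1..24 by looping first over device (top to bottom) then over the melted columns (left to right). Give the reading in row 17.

10.8

24 rows total (6 × 4). Row 17: index ⌊(17-1)/4⌋ = 4 into device → HE1; (17-1) mod 4 = 0 into the melted columns → disk_io.
So row 17 is (HE1, disk_io, 10.8); reading = 10.8.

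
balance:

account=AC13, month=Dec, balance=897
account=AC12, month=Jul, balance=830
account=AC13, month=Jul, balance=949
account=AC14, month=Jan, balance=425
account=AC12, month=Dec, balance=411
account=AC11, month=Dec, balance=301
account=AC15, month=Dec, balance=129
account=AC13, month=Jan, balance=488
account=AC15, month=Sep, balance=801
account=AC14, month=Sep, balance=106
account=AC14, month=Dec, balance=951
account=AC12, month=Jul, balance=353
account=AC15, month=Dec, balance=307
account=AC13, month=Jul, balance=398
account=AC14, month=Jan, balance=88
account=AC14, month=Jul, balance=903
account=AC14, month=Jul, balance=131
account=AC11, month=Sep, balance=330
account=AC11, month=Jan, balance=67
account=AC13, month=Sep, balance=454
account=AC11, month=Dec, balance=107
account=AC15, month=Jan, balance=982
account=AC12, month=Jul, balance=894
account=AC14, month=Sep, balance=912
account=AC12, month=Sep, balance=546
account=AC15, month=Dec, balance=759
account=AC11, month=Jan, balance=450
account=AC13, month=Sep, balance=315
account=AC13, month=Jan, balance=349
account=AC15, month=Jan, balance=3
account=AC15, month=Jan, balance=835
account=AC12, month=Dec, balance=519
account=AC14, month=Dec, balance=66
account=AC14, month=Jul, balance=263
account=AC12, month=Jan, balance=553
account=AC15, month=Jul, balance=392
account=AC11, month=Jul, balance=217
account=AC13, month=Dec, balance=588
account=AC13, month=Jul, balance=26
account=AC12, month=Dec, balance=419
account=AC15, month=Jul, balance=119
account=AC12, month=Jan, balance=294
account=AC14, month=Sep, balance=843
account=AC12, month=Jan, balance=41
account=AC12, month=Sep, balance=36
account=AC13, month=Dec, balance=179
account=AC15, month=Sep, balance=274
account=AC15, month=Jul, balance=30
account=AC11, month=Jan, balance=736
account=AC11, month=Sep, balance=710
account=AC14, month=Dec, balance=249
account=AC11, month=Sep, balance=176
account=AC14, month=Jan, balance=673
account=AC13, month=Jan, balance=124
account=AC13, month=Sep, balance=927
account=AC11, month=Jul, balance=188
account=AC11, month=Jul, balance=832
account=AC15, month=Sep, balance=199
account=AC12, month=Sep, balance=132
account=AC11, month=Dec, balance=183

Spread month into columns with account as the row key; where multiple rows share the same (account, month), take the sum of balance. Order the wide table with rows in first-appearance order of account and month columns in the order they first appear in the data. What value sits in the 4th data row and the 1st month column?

591

With rows in first-appearance order of account, row 4 is account=AC11. month columns in first-appearance order: Dec, Jul, Jan, Sep; column 1 is Dec.
Long rows with account=AC11, month=Dec: 301 + 107 + 183 = 591.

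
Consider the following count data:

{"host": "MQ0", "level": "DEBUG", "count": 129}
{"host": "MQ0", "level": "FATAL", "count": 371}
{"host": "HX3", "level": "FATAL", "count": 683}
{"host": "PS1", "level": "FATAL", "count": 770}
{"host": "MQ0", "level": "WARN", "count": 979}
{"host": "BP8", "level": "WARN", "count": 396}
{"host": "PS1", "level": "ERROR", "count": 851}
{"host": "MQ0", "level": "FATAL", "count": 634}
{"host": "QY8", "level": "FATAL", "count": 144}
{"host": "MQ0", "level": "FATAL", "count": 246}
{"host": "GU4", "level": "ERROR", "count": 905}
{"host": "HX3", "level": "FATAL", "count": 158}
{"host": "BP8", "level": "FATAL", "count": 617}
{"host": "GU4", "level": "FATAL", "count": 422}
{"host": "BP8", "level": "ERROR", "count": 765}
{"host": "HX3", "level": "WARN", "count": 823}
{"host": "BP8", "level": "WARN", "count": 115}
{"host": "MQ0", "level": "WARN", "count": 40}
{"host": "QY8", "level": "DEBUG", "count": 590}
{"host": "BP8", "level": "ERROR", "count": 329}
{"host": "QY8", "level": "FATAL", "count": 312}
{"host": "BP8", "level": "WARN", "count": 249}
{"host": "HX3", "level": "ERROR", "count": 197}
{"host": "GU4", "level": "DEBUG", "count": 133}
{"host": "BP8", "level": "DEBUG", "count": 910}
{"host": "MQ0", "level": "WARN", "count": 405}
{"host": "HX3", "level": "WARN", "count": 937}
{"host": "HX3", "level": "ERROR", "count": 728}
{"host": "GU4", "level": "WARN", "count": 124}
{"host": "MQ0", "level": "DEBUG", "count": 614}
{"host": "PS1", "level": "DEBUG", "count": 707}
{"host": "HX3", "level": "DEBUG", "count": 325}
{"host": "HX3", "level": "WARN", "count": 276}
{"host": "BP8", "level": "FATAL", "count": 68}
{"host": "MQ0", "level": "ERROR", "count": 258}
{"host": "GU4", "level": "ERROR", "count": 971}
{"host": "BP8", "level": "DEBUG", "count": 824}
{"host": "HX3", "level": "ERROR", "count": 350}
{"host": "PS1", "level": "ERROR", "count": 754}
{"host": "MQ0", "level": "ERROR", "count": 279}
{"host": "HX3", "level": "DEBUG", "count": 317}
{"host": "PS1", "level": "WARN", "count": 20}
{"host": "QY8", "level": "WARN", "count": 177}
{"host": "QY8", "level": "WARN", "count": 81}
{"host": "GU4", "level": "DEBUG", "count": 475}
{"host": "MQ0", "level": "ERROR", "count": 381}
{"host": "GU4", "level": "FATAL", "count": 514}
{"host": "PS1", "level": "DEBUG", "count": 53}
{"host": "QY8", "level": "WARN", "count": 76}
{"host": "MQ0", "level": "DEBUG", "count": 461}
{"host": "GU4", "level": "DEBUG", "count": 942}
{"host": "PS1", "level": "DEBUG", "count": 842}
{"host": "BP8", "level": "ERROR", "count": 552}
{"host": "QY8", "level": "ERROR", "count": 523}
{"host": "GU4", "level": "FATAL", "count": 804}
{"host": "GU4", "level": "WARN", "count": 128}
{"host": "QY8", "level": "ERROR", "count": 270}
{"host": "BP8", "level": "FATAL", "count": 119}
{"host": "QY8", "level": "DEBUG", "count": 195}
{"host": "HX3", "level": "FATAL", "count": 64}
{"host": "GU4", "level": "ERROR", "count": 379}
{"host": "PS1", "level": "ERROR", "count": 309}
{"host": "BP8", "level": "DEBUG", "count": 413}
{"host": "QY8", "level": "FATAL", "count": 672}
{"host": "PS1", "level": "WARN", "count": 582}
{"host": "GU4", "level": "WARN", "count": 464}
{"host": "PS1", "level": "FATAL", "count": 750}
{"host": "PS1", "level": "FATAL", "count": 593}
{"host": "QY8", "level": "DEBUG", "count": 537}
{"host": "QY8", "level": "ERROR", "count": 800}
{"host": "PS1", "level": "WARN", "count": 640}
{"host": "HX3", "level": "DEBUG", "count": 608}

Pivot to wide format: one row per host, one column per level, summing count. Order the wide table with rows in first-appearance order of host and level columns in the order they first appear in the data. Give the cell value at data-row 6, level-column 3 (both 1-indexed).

With rows in first-appearance order of host, row 6 is host=GU4. level columns in first-appearance order: DEBUG, FATAL, WARN, ERROR; column 3 is WARN.
Long rows with host=GU4, level=WARN: 124 + 128 + 464 = 716.

716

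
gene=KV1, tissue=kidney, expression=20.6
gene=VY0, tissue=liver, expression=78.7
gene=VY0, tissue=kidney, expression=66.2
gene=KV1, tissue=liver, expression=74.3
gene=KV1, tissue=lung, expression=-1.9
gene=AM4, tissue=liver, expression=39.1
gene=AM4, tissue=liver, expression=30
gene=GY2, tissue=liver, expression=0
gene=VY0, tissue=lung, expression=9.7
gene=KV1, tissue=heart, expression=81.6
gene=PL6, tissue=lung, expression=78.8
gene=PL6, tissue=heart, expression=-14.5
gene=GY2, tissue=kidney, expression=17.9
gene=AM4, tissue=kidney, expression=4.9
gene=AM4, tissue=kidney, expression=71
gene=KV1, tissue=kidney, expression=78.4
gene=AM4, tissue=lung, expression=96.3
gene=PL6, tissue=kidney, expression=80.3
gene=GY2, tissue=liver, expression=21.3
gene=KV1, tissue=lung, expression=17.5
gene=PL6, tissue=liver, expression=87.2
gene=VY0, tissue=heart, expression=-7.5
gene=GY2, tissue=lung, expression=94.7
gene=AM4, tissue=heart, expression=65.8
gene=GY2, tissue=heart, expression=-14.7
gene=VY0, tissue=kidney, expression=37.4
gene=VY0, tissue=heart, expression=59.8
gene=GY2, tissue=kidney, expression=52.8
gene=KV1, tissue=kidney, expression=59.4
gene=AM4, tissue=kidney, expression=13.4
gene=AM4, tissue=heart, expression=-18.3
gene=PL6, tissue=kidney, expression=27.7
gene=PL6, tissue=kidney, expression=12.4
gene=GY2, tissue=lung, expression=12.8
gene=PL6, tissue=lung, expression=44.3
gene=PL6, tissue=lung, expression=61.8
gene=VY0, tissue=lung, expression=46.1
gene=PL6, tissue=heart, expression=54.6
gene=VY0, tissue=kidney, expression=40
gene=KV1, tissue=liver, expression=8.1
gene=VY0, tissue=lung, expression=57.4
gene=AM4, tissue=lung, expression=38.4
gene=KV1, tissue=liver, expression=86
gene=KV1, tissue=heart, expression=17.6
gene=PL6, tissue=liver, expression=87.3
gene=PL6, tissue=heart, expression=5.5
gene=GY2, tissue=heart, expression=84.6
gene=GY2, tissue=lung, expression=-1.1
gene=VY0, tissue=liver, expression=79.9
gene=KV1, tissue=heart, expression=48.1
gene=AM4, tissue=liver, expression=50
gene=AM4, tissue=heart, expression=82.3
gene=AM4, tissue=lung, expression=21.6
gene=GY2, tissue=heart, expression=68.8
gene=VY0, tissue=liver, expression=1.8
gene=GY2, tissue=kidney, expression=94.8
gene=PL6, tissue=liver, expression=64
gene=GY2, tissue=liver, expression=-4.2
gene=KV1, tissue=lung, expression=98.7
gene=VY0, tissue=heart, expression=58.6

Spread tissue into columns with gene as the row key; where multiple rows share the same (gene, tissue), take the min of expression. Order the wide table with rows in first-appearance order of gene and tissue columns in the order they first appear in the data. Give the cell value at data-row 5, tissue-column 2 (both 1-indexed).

With rows in first-appearance order of gene, row 5 is gene=PL6. tissue columns in first-appearance order: kidney, liver, lung, heart; column 2 is liver.
Long rows with gene=PL6, tissue=liver: min(87.2, 87.3, 64) = 64.

64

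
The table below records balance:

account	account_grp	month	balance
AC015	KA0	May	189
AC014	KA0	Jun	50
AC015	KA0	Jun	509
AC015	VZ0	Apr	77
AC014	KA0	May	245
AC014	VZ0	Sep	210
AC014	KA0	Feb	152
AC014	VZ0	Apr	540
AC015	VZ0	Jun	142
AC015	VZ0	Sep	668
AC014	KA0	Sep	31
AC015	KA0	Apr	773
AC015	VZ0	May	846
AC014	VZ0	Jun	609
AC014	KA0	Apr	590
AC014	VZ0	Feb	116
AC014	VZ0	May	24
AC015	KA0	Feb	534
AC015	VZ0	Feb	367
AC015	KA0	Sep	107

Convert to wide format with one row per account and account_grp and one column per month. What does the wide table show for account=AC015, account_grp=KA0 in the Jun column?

Wide layout: rows indexed by account and account_grp, columns are the 5 distinct month values (May, Jun, Apr, Sep, Feb).
Cell (account=AC015, account_grp=KA0, month=Jun) draws from the long row where account=AC015, account_grp=KA0 and month=Jun, which has balance=509.

509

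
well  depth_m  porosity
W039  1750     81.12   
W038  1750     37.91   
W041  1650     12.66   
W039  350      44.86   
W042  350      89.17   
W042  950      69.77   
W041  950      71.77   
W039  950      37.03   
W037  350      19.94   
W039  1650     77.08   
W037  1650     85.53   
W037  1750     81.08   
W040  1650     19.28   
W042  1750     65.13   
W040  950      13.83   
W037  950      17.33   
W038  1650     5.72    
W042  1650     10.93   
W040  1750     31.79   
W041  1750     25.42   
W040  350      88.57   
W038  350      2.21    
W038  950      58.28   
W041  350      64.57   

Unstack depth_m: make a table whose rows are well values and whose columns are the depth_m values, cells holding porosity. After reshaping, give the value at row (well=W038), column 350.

Wide layout: rows indexed by well, columns are the 4 distinct depth_m values (1750, 1650, 350, 950).
Cell (well=W038, depth_m=350) draws from the long row where well=W038 and depth_m=350, which has porosity=2.21.

2.21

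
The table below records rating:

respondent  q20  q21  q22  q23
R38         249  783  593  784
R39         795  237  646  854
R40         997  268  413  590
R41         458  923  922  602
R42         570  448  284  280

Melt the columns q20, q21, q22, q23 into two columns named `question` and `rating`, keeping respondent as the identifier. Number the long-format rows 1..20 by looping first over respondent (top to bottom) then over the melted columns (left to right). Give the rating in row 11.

20 rows total (5 × 4). Row 11: index ⌊(11-1)/4⌋ = 2 into respondent → R40; (11-1) mod 4 = 2 into the melted columns → q22.
So row 11 is (R40, q22, 413); rating = 413.

413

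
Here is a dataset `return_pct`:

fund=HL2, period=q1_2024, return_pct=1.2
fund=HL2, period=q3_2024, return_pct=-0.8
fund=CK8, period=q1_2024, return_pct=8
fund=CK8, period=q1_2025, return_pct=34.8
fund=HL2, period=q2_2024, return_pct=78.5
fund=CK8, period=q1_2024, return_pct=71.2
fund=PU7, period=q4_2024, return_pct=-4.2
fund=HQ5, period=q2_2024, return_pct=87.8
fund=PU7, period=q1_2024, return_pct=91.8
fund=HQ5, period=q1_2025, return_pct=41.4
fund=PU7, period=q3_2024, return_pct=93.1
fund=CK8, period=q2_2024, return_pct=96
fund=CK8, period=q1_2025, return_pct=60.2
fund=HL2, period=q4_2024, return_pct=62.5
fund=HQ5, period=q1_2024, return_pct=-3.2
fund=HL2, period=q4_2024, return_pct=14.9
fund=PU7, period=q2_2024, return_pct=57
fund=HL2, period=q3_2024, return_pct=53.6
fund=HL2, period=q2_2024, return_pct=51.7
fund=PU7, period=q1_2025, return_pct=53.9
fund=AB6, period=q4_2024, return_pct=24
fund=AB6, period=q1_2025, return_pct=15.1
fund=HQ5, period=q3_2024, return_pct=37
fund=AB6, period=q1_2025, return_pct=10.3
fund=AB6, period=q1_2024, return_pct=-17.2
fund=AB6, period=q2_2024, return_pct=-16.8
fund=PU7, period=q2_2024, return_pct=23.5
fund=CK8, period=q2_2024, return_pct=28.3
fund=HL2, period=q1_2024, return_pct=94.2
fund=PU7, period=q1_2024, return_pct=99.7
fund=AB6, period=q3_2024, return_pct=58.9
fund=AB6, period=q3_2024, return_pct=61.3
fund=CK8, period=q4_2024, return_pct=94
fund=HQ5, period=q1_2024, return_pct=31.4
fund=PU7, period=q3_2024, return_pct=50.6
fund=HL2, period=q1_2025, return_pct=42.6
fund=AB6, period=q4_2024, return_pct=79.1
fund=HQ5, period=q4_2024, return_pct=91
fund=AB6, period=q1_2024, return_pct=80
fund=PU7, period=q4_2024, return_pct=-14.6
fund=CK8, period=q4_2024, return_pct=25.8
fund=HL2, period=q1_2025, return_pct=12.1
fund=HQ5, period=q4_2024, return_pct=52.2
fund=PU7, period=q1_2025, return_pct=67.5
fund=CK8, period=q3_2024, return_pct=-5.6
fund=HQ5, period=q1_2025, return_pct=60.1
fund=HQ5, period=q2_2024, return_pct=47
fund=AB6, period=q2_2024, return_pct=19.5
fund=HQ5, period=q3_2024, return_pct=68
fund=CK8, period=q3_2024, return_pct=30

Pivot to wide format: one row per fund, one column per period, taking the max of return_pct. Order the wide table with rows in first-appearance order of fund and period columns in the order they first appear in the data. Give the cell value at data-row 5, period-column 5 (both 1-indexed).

With rows in first-appearance order of fund, row 5 is fund=AB6. period columns in first-appearance order: q1_2024, q3_2024, q1_2025, q2_2024, q4_2024; column 5 is q4_2024.
Long rows with fund=AB6, period=q4_2024: max(24, 79.1) = 79.1.

79.1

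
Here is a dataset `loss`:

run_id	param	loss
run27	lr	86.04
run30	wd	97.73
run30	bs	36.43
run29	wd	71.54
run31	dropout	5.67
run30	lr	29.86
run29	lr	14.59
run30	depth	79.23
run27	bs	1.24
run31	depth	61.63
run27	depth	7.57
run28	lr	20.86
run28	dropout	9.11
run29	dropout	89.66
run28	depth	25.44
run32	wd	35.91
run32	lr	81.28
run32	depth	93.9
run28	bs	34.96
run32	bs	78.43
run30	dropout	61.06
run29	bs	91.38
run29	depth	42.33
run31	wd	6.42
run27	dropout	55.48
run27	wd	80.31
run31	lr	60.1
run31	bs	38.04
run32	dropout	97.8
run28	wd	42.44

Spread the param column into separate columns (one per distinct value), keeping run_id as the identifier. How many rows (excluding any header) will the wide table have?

6 distinct run_id values → 6 rows.

6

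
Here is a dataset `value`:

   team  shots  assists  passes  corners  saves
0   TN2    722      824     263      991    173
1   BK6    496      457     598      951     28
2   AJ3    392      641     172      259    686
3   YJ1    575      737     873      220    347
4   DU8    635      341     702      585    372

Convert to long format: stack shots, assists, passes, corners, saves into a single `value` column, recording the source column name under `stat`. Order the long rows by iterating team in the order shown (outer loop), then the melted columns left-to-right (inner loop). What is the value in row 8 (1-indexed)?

25 rows total (5 × 5). Row 8: index ⌊(8-1)/5⌋ = 1 into team → BK6; (8-1) mod 5 = 2 into the melted columns → passes.
So row 8 is (BK6, passes, 598); value = 598.

598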